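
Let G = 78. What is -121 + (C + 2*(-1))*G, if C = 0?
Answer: -277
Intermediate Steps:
-121 + (C + 2*(-1))*G = -121 + (0 + 2*(-1))*78 = -121 + (0 - 2)*78 = -121 - 2*78 = -121 - 156 = -277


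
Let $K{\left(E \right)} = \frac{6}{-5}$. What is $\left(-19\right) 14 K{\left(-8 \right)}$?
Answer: $\frac{1596}{5} \approx 319.2$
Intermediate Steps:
$K{\left(E \right)} = - \frac{6}{5}$ ($K{\left(E \right)} = 6 \left(- \frac{1}{5}\right) = - \frac{6}{5}$)
$\left(-19\right) 14 K{\left(-8 \right)} = \left(-19\right) 14 \left(- \frac{6}{5}\right) = \left(-266\right) \left(- \frac{6}{5}\right) = \frac{1596}{5}$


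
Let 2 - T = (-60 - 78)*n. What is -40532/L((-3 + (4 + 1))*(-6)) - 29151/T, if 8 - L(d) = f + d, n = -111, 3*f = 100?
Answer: 232941297/76580 ≈ 3041.8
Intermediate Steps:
f = 100/3 (f = (⅓)*100 = 100/3 ≈ 33.333)
L(d) = -76/3 - d (L(d) = 8 - (100/3 + d) = 8 + (-100/3 - d) = -76/3 - d)
T = -15316 (T = 2 - (-60 - 78)*(-111) = 2 - (-138)*(-111) = 2 - 1*15318 = 2 - 15318 = -15316)
-40532/L((-3 + (4 + 1))*(-6)) - 29151/T = -40532/(-76/3 - (-3 + (4 + 1))*(-6)) - 29151/(-15316) = -40532/(-76/3 - (-3 + 5)*(-6)) - 29151*(-1/15316) = -40532/(-76/3 - 2*(-6)) + 29151/15316 = -40532/(-76/3 - 1*(-12)) + 29151/15316 = -40532/(-76/3 + 12) + 29151/15316 = -40532/(-40/3) + 29151/15316 = -40532*(-3/40) + 29151/15316 = 30399/10 + 29151/15316 = 232941297/76580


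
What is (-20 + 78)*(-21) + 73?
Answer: -1145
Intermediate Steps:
(-20 + 78)*(-21) + 73 = 58*(-21) + 73 = -1218 + 73 = -1145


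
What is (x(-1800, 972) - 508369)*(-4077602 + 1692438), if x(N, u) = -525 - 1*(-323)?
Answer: 1213025240644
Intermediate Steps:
x(N, u) = -202 (x(N, u) = -525 + 323 = -202)
(x(-1800, 972) - 508369)*(-4077602 + 1692438) = (-202 - 508369)*(-4077602 + 1692438) = -508571*(-2385164) = 1213025240644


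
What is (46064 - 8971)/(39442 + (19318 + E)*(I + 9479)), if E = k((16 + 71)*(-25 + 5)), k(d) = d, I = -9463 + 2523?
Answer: 37093/44669984 ≈ 0.00083038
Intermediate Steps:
I = -6940
E = -1740 (E = (16 + 71)*(-25 + 5) = 87*(-20) = -1740)
(46064 - 8971)/(39442 + (19318 + E)*(I + 9479)) = (46064 - 8971)/(39442 + (19318 - 1740)*(-6940 + 9479)) = 37093/(39442 + 17578*2539) = 37093/(39442 + 44630542) = 37093/44669984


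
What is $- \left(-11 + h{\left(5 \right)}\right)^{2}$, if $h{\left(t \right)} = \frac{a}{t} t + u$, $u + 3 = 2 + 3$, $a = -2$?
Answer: $-121$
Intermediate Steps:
$u = 2$ ($u = -3 + \left(2 + 3\right) = -3 + 5 = 2$)
$h{\left(t \right)} = 0$ ($h{\left(t \right)} = - \frac{2}{t} t + 2 = -2 + 2 = 0$)
$- \left(-11 + h{\left(5 \right)}\right)^{2} = - \left(-11 + 0\right)^{2} = - \left(-11\right)^{2} = \left(-1\right) 121 = -121$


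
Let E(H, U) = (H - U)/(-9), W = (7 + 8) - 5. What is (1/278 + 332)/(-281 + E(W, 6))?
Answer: -830673/704174 ≈ -1.1796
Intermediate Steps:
W = 10 (W = 15 - 5 = 10)
E(H, U) = -H/9 + U/9 (E(H, U) = (H - U)*(-⅑) = -H/9 + U/9)
(1/278 + 332)/(-281 + E(W, 6)) = (1/278 + 332)/(-281 + (-⅑*10 + (⅑)*6)) = (1/278 + 332)/(-281 + (-10/9 + ⅔)) = 92297/(278*(-281 - 4/9)) = 92297/(278*(-2533/9)) = (92297/278)*(-9/2533) = -830673/704174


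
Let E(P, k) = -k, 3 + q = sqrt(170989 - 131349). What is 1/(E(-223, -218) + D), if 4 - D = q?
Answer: 45/2197 + 2*sqrt(9910)/10985 ≈ 0.038607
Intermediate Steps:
q = -3 + 2*sqrt(9910) (q = -3 + sqrt(170989 - 131349) = -3 + sqrt(39640) = -3 + 2*sqrt(9910) ≈ 196.10)
D = 7 - 2*sqrt(9910) (D = 4 - (-3 + 2*sqrt(9910)) = 4 + (3 - 2*sqrt(9910)) = 7 - 2*sqrt(9910) ≈ -192.10)
1/(E(-223, -218) + D) = 1/(-1*(-218) + (7 - 2*sqrt(9910))) = 1/(218 + (7 - 2*sqrt(9910))) = 1/(225 - 2*sqrt(9910))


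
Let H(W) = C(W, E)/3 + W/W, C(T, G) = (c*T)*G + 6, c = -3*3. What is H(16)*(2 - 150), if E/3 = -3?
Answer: -64380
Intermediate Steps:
c = -9
E = -9 (E = 3*(-3) = -9)
C(T, G) = 6 - 9*G*T (C(T, G) = (-9*T)*G + 6 = -9*G*T + 6 = 6 - 9*G*T)
H(W) = 3 + 27*W (H(W) = (6 - 9*(-9)*W)/3 + W/W = (6 + 81*W)*(⅓) + 1 = (2 + 27*W) + 1 = 3 + 27*W)
H(16)*(2 - 150) = (3 + 27*16)*(2 - 150) = (3 + 432)*(-148) = 435*(-148) = -64380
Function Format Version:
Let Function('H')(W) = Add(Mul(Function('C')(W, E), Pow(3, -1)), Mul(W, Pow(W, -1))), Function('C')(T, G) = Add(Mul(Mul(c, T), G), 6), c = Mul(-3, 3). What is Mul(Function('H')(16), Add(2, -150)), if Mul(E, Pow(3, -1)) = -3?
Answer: -64380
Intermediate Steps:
c = -9
E = -9 (E = Mul(3, -3) = -9)
Function('C')(T, G) = Add(6, Mul(-9, G, T)) (Function('C')(T, G) = Add(Mul(Mul(-9, T), G), 6) = Add(Mul(-9, G, T), 6) = Add(6, Mul(-9, G, T)))
Function('H')(W) = Add(3, Mul(27, W)) (Function('H')(W) = Add(Mul(Add(6, Mul(-9, -9, W)), Pow(3, -1)), Mul(W, Pow(W, -1))) = Add(Mul(Add(6, Mul(81, W)), Rational(1, 3)), 1) = Add(Add(2, Mul(27, W)), 1) = Add(3, Mul(27, W)))
Mul(Function('H')(16), Add(2, -150)) = Mul(Add(3, Mul(27, 16)), Add(2, -150)) = Mul(Add(3, 432), -148) = Mul(435, -148) = -64380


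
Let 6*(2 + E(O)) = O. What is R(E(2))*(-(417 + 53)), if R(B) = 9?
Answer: -4230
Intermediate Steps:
E(O) = -2 + O/6
R(E(2))*(-(417 + 53)) = 9*(-(417 + 53)) = 9*(-1*470) = 9*(-470) = -4230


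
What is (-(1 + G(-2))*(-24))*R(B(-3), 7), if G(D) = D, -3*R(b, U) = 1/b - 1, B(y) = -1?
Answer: -16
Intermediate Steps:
R(b, U) = ⅓ - 1/(3*b) (R(b, U) = -(1/b - 1)/3 = -(-1 + 1/b)/3 = ⅓ - 1/(3*b))
(-(1 + G(-2))*(-24))*R(B(-3), 7) = (-(1 - 2)*(-24))*((⅓)*(-1 - 1)/(-1)) = (-1*(-1)*(-24))*((⅓)*(-1)*(-2)) = (1*(-24))*(⅔) = -24*⅔ = -16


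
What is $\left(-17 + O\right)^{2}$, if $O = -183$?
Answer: $40000$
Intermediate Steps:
$\left(-17 + O\right)^{2} = \left(-17 - 183\right)^{2} = \left(-200\right)^{2} = 40000$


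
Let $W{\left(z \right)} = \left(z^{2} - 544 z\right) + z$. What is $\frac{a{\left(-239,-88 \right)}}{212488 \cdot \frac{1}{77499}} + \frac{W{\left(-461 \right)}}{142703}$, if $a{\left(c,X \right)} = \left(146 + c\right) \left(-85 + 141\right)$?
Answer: $- \frac{7187336608363}{3790334383} \approx -1896.2$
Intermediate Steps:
$a{\left(c,X \right)} = 8176 + 56 c$ ($a{\left(c,X \right)} = \left(146 + c\right) 56 = 8176 + 56 c$)
$W{\left(z \right)} = z^{2} - 543 z$
$\frac{a{\left(-239,-88 \right)}}{212488 \cdot \frac{1}{77499}} + \frac{W{\left(-461 \right)}}{142703} = \frac{8176 + 56 \left(-239\right)}{212488 \cdot \frac{1}{77499}} + \frac{\left(-461\right) \left(-543 - 461\right)}{142703} = \frac{8176 - 13384}{212488 \cdot \frac{1}{77499}} + \left(-461\right) \left(-1004\right) \frac{1}{142703} = - \frac{5208}{\frac{212488}{77499}} + 462844 \cdot \frac{1}{142703} = \left(-5208\right) \frac{77499}{212488} + \frac{462844}{142703} = - \frac{50451849}{26561} + \frac{462844}{142703} = - \frac{7187336608363}{3790334383}$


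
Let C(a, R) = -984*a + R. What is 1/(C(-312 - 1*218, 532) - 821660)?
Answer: -1/299608 ≈ -3.3377e-6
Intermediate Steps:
C(a, R) = R - 984*a
1/(C(-312 - 1*218, 532) - 821660) = 1/((532 - 984*(-312 - 1*218)) - 821660) = 1/((532 - 984*(-312 - 218)) - 821660) = 1/((532 - 984*(-530)) - 821660) = 1/((532 + 521520) - 821660) = 1/(522052 - 821660) = 1/(-299608) = -1/299608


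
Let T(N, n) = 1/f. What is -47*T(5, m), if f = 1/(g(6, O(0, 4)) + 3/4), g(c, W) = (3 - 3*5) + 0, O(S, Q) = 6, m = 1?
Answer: 2115/4 ≈ 528.75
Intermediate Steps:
g(c, W) = -12 (g(c, W) = (3 - 15) + 0 = -12 + 0 = -12)
f = -4/45 (f = 1/(-12 + 3/4) = 1/(-12 + 3*(¼)) = 1/(-12 + ¾) = 1/(-45/4) = -4/45 ≈ -0.088889)
T(N, n) = -45/4 (T(N, n) = 1/(-4/45) = -45/4)
-47*T(5, m) = -47*(-45/4) = 2115/4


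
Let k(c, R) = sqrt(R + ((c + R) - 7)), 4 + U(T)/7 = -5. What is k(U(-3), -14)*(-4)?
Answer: -28*I*sqrt(2) ≈ -39.598*I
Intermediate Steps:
U(T) = -63 (U(T) = -28 + 7*(-5) = -28 - 35 = -63)
k(c, R) = sqrt(-7 + c + 2*R) (k(c, R) = sqrt(R + ((R + c) - 7)) = sqrt(R + (-7 + R + c)) = sqrt(-7 + c + 2*R))
k(U(-3), -14)*(-4) = sqrt(-7 - 63 + 2*(-14))*(-4) = sqrt(-7 - 63 - 28)*(-4) = sqrt(-98)*(-4) = (7*I*sqrt(2))*(-4) = -28*I*sqrt(2)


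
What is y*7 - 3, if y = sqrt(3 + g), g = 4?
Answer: -3 + 7*sqrt(7) ≈ 15.520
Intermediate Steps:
y = sqrt(7) (y = sqrt(3 + 4) = sqrt(7) ≈ 2.6458)
y*7 - 3 = sqrt(7)*7 - 3 = 7*sqrt(7) - 3 = -3 + 7*sqrt(7)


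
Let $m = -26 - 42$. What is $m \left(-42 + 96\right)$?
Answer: $-3672$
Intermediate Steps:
$m = -68$ ($m = -26 - 42 = -68$)
$m \left(-42 + 96\right) = - 68 \left(-42 + 96\right) = \left(-68\right) 54 = -3672$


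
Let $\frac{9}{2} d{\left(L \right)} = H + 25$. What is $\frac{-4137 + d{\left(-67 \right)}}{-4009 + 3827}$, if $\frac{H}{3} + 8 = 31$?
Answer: $\frac{37045}{1638} \approx 22.616$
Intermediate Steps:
$H = 69$ ($H = -24 + 3 \cdot 31 = -24 + 93 = 69$)
$d{\left(L \right)} = \frac{188}{9}$ ($d{\left(L \right)} = \frac{2 \left(69 + 25\right)}{9} = \frac{2}{9} \cdot 94 = \frac{188}{9}$)
$\frac{-4137 + d{\left(-67 \right)}}{-4009 + 3827} = \frac{-4137 + \frac{188}{9}}{-4009 + 3827} = - \frac{37045}{9 \left(-182\right)} = \left(- \frac{37045}{9}\right) \left(- \frac{1}{182}\right) = \frac{37045}{1638}$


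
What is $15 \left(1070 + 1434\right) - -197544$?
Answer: $235104$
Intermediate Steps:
$15 \left(1070 + 1434\right) - -197544 = 15 \cdot 2504 + 197544 = 37560 + 197544 = 235104$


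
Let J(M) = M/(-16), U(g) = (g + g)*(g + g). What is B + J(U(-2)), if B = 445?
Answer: 444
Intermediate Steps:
U(g) = 4*g² (U(g) = (2*g)*(2*g) = 4*g²)
J(M) = -M/16 (J(M) = M*(-1/16) = -M/16)
B + J(U(-2)) = 445 - (-2)²/4 = 445 - 4/4 = 445 - 1/16*16 = 445 - 1 = 444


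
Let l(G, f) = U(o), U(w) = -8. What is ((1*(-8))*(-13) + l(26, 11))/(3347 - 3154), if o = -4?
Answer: 96/193 ≈ 0.49741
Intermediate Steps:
l(G, f) = -8
((1*(-8))*(-13) + l(26, 11))/(3347 - 3154) = ((1*(-8))*(-13) - 8)/(3347 - 3154) = (-8*(-13) - 8)/193 = (104 - 8)*(1/193) = 96*(1/193) = 96/193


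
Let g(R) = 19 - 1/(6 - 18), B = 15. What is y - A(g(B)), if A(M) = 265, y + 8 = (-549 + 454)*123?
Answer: -11958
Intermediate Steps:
y = -11693 (y = -8 + (-549 + 454)*123 = -8 - 95*123 = -8 - 11685 = -11693)
g(R) = 229/12 (g(R) = 19 - 1/(-12) = 19 - 1*(-1/12) = 19 + 1/12 = 229/12)
y - A(g(B)) = -11693 - 1*265 = -11693 - 265 = -11958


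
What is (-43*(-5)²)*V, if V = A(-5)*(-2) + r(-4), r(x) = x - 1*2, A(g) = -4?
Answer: -2150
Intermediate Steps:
r(x) = -2 + x (r(x) = x - 2 = -2 + x)
V = 2 (V = -4*(-2) + (-2 - 4) = 8 - 6 = 2)
(-43*(-5)²)*V = -43*(-5)²*2 = -43*25*2 = -1075*2 = -2150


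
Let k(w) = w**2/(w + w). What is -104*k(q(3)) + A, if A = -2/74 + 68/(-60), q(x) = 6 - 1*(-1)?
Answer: -202664/555 ≈ -365.16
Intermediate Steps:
q(x) = 7 (q(x) = 6 + 1 = 7)
A = -644/555 (A = -2*1/74 + 68*(-1/60) = -1/37 - 17/15 = -644/555 ≈ -1.1604)
k(w) = w/2 (k(w) = w**2/((2*w)) = (1/(2*w))*w**2 = w/2)
-104*k(q(3)) + A = -52*7 - 644/555 = -104*7/2 - 644/555 = -364 - 644/555 = -202664/555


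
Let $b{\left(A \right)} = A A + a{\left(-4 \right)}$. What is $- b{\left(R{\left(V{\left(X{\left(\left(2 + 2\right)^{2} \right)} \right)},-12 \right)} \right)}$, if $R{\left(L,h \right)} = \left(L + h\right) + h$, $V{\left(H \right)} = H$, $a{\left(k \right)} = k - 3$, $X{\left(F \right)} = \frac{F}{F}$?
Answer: $-522$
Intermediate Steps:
$X{\left(F \right)} = 1$
$a{\left(k \right)} = -3 + k$ ($a{\left(k \right)} = k - 3 = -3 + k$)
$R{\left(L,h \right)} = L + 2 h$
$b{\left(A \right)} = -7 + A^{2}$ ($b{\left(A \right)} = A A - 7 = A^{2} - 7 = -7 + A^{2}$)
$- b{\left(R{\left(V{\left(X{\left(\left(2 + 2\right)^{2} \right)} \right)},-12 \right)} \right)} = - (-7 + \left(1 + 2 \left(-12\right)\right)^{2}) = - (-7 + \left(1 - 24\right)^{2}) = - (-7 + \left(-23\right)^{2}) = - (-7 + 529) = \left(-1\right) 522 = -522$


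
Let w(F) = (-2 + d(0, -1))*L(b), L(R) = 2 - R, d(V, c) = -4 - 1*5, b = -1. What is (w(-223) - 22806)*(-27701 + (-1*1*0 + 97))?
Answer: 630447756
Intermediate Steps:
d(V, c) = -9 (d(V, c) = -4 - 5 = -9)
w(F) = -33 (w(F) = (-2 - 9)*(2 - 1*(-1)) = -11*(2 + 1) = -11*3 = -33)
(w(-223) - 22806)*(-27701 + (-1*1*0 + 97)) = (-33 - 22806)*(-27701 + (-1*1*0 + 97)) = -22839*(-27701 + (-1*0 + 97)) = -22839*(-27701 + (0 + 97)) = -22839*(-27701 + 97) = -22839*(-27604) = 630447756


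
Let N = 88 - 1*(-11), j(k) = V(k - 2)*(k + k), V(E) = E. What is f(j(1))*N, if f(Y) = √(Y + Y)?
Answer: 198*I ≈ 198.0*I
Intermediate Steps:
j(k) = 2*k*(-2 + k) (j(k) = (k - 2)*(k + k) = (-2 + k)*(2*k) = 2*k*(-2 + k))
f(Y) = √2*√Y (f(Y) = √(2*Y) = √2*√Y)
N = 99 (N = 88 + 11 = 99)
f(j(1))*N = (√2*√(2*1*(-2 + 1)))*99 = (√2*√(2*1*(-1)))*99 = (√2*√(-2))*99 = (√2*(I*√2))*99 = (2*I)*99 = 198*I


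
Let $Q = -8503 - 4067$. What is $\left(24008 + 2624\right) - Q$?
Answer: $39202$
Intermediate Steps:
$Q = -12570$ ($Q = -8503 - 4067 = -12570$)
$\left(24008 + 2624\right) - Q = \left(24008 + 2624\right) - -12570 = 26632 + 12570 = 39202$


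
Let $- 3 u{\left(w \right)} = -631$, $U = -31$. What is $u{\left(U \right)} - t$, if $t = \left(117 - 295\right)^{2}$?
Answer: $- \frac{94421}{3} \approx -31474.0$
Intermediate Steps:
$u{\left(w \right)} = \frac{631}{3}$ ($u{\left(w \right)} = \left(- \frac{1}{3}\right) \left(-631\right) = \frac{631}{3}$)
$t = 31684$ ($t = \left(-178\right)^{2} = 31684$)
$u{\left(U \right)} - t = \frac{631}{3} - 31684 = - \frac{94421}{3}$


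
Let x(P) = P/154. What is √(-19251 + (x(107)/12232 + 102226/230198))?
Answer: I*√467430889505800532715305/4927618388 ≈ 138.75*I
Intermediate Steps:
x(P) = P/154 (x(P) = P*(1/154) = P/154)
√(-19251 + (x(107)/12232 + 102226/230198)) = √(-19251 + (((1/154)*107)/12232 + 102226/230198)) = √(-19251 + ((107/154)*(1/12232) + 102226*(1/230198))) = √(-19251 + (107/1883728 + 51113/115099)) = √(-19251 + 96295304857/216815209072) = √(-4173813294540215/216815209072) = I*√467430889505800532715305/4927618388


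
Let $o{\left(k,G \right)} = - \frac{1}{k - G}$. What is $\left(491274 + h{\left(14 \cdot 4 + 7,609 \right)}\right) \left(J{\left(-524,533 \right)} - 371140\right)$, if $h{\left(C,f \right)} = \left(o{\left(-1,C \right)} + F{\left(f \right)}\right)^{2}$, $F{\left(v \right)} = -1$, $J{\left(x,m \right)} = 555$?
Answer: $- \frac{745714214439705}{4096} \approx -1.8206 \cdot 10^{11}$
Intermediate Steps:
$h{\left(C,f \right)} = \left(-1 + \frac{1}{1 + C}\right)^{2}$ ($h{\left(C,f \right)} = \left(\frac{1}{C - -1} - 1\right)^{2} = \left(\frac{1}{C + 1} - 1\right)^{2} = \left(\frac{1}{1 + C} - 1\right)^{2} = \left(-1 + \frac{1}{1 + C}\right)^{2}$)
$\left(491274 + h{\left(14 \cdot 4 + 7,609 \right)}\right) \left(J{\left(-524,533 \right)} - 371140\right) = \left(491274 + \frac{\left(14 \cdot 4 + 7\right)^{2}}{\left(1 + \left(14 \cdot 4 + 7\right)\right)^{2}}\right) \left(555 - 371140\right) = \left(491274 + \frac{\left(56 + 7\right)^{2}}{\left(1 + \left(56 + 7\right)\right)^{2}}\right) \left(-370585\right) = \left(491274 + \frac{63^{2}}{\left(1 + 63\right)^{2}}\right) \left(-370585\right) = \left(491274 + \frac{3969}{4096}\right) \left(-370585\right) = \frac{2012262273}{4096} \left(-370585\right) = - \frac{745714214439705}{4096}$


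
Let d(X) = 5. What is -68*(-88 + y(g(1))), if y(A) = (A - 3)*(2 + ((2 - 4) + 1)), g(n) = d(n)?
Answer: 5848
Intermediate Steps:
g(n) = 5
y(A) = -3 + A (y(A) = (-3 + A)*(2 + (-2 + 1)) = (-3 + A)*(2 - 1) = (-3 + A)*1 = -3 + A)
-68*(-88 + y(g(1))) = -68*(-88 + (-3 + 5)) = -68*(-88 + 2) = -68*(-86) = 5848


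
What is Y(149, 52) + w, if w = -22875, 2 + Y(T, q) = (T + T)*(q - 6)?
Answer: -9169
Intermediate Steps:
Y(T, q) = -2 + 2*T*(-6 + q) (Y(T, q) = -2 + (T + T)*(q - 6) = -2 + (2*T)*(-6 + q) = -2 + 2*T*(-6 + q))
Y(149, 52) + w = (-2 - 12*149 + 2*149*52) - 22875 = (-2 - 1788 + 15496) - 22875 = 13706 - 22875 = -9169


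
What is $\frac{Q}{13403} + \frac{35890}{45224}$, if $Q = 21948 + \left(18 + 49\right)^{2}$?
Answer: $\frac{838310279}{303068636} \approx 2.7661$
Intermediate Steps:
$Q = 26437$ ($Q = 21948 + 67^{2} = 21948 + 4489 = 26437$)
$\frac{Q}{13403} + \frac{35890}{45224} = \frac{26437}{13403} + \frac{35890}{45224} = 26437 \cdot \frac{1}{13403} + 35890 \cdot \frac{1}{45224} = \frac{26437}{13403} + \frac{17945}{22612} = \frac{838310279}{303068636}$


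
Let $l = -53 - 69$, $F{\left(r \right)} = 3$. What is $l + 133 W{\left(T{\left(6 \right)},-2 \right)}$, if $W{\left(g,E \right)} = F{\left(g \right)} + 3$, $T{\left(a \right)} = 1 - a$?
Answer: $676$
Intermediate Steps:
$l = -122$ ($l = -53 - 69 = -122$)
$W{\left(g,E \right)} = 6$ ($W{\left(g,E \right)} = 3 + 3 = 6$)
$l + 133 W{\left(T{\left(6 \right)},-2 \right)} = -122 + 133 \cdot 6 = -122 + 798 = 676$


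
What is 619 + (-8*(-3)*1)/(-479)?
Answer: 296477/479 ≈ 618.95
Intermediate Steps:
619 + (-8*(-3)*1)/(-479) = 619 + (24*1)*(-1/479) = 619 + 24*(-1/479) = 619 - 24/479 = 296477/479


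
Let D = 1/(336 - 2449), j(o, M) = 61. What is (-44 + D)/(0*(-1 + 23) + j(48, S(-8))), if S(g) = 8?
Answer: -92973/128893 ≈ -0.72132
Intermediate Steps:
D = -1/2113 (D = 1/(-2113) = -1/2113 ≈ -0.00047326)
(-44 + D)/(0*(-1 + 23) + j(48, S(-8))) = (-44 - 1/2113)/(0*(-1 + 23) + 61) = -92973/(2113*(0*22 + 61)) = -92973/(2113*(0 + 61)) = -92973/2113/61 = -92973/2113*1/61 = -92973/128893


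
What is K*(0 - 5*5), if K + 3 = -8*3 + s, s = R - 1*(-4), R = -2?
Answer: 625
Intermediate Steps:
s = 2 (s = -2 - 1*(-4) = -2 + 4 = 2)
K = -25 (K = -3 + (-8*3 + 2) = -3 + (-24 + 2) = -3 - 22 = -25)
K*(0 - 5*5) = -25*(0 - 5*5) = -25*(0 - 25) = -25*(-25) = 625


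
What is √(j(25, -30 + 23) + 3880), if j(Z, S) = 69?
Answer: √3949 ≈ 62.841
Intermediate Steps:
√(j(25, -30 + 23) + 3880) = √(69 + 3880) = √3949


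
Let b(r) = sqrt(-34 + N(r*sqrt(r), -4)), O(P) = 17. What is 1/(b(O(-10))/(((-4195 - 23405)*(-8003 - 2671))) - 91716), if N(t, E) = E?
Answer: -3980042146424782080000/365033545501495313249280019 - 147301200*I*sqrt(38)/365033545501495313249280019 ≈ -1.0903e-5 - 2.4875e-18*I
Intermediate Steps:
b(r) = I*sqrt(38) (b(r) = sqrt(-34 - 4) = sqrt(-38) = I*sqrt(38))
1/(b(O(-10))/(((-4195 - 23405)*(-8003 - 2671))) - 91716) = 1/((I*sqrt(38))/(((-4195 - 23405)*(-8003 - 2671))) - 91716) = 1/((I*sqrt(38))/((-27600*(-10674))) - 91716) = 1/((I*sqrt(38))/294602400 - 91716) = 1/((I*sqrt(38))*(1/294602400) - 91716) = 1/(I*sqrt(38)/294602400 - 91716) = 1/(-91716 + I*sqrt(38)/294602400)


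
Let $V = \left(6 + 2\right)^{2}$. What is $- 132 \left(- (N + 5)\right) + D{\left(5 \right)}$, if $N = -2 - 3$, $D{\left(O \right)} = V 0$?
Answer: $0$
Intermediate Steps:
$V = 64$ ($V = 8^{2} = 64$)
$D{\left(O \right)} = 0$ ($D{\left(O \right)} = 64 \cdot 0 = 0$)
$N = -5$
$- 132 \left(- (N + 5)\right) + D{\left(5 \right)} = - 132 \left(- (-5 + 5)\right) + 0 = - 132 \left(\left(-1\right) 0\right) + 0 = \left(-132\right) 0 + 0 = 0 + 0 = 0$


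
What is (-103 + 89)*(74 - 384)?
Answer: 4340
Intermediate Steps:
(-103 + 89)*(74 - 384) = -14*(-310) = 4340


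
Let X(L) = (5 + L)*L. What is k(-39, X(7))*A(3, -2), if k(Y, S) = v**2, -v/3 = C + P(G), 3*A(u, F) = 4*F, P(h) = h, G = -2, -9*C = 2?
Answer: -3200/27 ≈ -118.52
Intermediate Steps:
C = -2/9 (C = -1/9*2 = -2/9 ≈ -0.22222)
X(L) = L*(5 + L)
A(u, F) = 4*F/3 (A(u, F) = (4*F)/3 = 4*F/3)
v = 20/3 (v = -3*(-2/9 - 2) = -3*(-20/9) = 20/3 ≈ 6.6667)
k(Y, S) = 400/9 (k(Y, S) = (20/3)**2 = 400/9)
k(-39, X(7))*A(3, -2) = 400*((4/3)*(-2))/9 = (400/9)*(-8/3) = -3200/27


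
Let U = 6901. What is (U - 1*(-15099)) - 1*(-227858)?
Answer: 249858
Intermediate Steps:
(U - 1*(-15099)) - 1*(-227858) = (6901 - 1*(-15099)) - 1*(-227858) = (6901 + 15099) + 227858 = 22000 + 227858 = 249858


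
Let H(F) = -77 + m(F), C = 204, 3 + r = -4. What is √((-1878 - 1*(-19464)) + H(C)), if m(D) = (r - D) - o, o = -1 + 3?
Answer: 4*√1081 ≈ 131.51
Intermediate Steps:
r = -7 (r = -3 - 4 = -7)
o = 2
m(D) = -9 - D (m(D) = (-7 - D) - 1*2 = (-7 - D) - 2 = -9 - D)
H(F) = -86 - F (H(F) = -77 + (-9 - F) = -86 - F)
√((-1878 - 1*(-19464)) + H(C)) = √((-1878 - 1*(-19464)) + (-86 - 1*204)) = √((-1878 + 19464) + (-86 - 204)) = √(17586 - 290) = √17296 = 4*√1081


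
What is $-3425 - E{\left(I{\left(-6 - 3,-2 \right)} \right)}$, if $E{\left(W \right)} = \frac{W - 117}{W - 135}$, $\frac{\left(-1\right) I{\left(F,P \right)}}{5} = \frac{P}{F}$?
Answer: $- \frac{4196688}{1225} \approx -3425.9$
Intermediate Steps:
$I{\left(F,P \right)} = - \frac{5 P}{F}$ ($I{\left(F,P \right)} = - 5 \frac{P}{F} = - \frac{5 P}{F}$)
$E{\left(W \right)} = \frac{-117 + W}{-135 + W}$
$-3425 - E{\left(I{\left(-6 - 3,-2 \right)} \right)} = -3425 - \frac{-117 - - \frac{10}{-6 - 3}}{-135 - - \frac{10}{-6 - 3}} = -3425 - \frac{-117 - - \frac{10}{-9}}{-135 - - \frac{10}{-9}} = -3425 - \frac{-117 - \left(-10\right) \left(- \frac{1}{9}\right)}{-135 - \left(-10\right) \left(- \frac{1}{9}\right)} = -3425 - \frac{-117 - \frac{10}{9}}{-135 - \frac{10}{9}} = -3425 - \frac{1}{- \frac{1225}{9}} \left(- \frac{1063}{9}\right) = -3425 - \left(- \frac{9}{1225}\right) \left(- \frac{1063}{9}\right) = -3425 - \frac{1063}{1225} = - \frac{4196688}{1225}$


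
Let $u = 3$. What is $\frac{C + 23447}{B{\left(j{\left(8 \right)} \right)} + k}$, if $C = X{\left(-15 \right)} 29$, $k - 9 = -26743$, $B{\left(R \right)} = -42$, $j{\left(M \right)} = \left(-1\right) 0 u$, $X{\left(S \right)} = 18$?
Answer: $- \frac{23969}{26776} \approx -0.89517$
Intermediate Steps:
$j{\left(M \right)} = 0$ ($j{\left(M \right)} = \left(-1\right) 0 \cdot 3 = 0 \cdot 3 = 0$)
$k = -26734$ ($k = 9 - 26743 = -26734$)
$C = 522$ ($C = 18 \cdot 29 = 522$)
$\frac{C + 23447}{B{\left(j{\left(8 \right)} \right)} + k} = \frac{522 + 23447}{-42 - 26734} = \frac{23969}{-26776} = 23969 \left(- \frac{1}{26776}\right) = - \frac{23969}{26776}$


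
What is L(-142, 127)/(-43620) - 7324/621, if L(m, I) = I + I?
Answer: -53271769/4514670 ≈ -11.800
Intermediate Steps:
L(m, I) = 2*I
L(-142, 127)/(-43620) - 7324/621 = (2*127)/(-43620) - 7324/621 = 254*(-1/43620) - 7324*1/621 = -127/21810 - 7324/621 = -53271769/4514670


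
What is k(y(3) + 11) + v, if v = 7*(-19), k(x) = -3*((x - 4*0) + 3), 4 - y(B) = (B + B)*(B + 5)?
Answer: -43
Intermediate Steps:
y(B) = 4 - 2*B*(5 + B) (y(B) = 4 - (B + B)*(B + 5) = 4 - 2*B*(5 + B))
k(x) = -9 - 3*x (k(x) = -3*((x + 0) + 3) = -3*(x + 3) = -3*(3 + x) = -9 - 3*x)
v = -133
k(y(3) + 11) + v = (-9 - 3*((4 - 10*3 - 2*3²) + 11)) - 133 = (-9 - 3*((4 - 30 - 2*9) + 11)) - 133 = (-9 - 3*((4 - 30 - 18) + 11)) - 133 = (-9 - 3*(-44 + 11)) - 133 = (-9 - 3*(-33)) - 133 = (-9 + 99) - 133 = 90 - 133 = -43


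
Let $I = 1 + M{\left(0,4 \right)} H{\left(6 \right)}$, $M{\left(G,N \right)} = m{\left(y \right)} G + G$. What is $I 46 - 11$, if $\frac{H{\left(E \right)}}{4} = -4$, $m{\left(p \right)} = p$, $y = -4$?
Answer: $35$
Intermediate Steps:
$M{\left(G,N \right)} = - 3 G$ ($M{\left(G,N \right)} = - 4 G + G = - 3 G$)
$H{\left(E \right)} = -16$ ($H{\left(E \right)} = 4 \left(-4\right) = -16$)
$I = 1$ ($I = 1 + \left(-3\right) 0 \left(-16\right) = 1 + 0 \left(-16\right) = 1 + 0 = 1$)
$I 46 - 11 = 1 \cdot 46 - 11 = 46 - 11 = 35$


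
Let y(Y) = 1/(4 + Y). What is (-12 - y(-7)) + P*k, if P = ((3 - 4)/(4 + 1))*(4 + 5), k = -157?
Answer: 4064/15 ≈ 270.93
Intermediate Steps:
P = -9/5 (P = -1/5*9 = -1*⅕*9 = -⅕*9 = -9/5 ≈ -1.8000)
(-12 - y(-7)) + P*k = (-12 - 1/(4 - 7)) - 9/5*(-157) = (-12 - 1/(-3)) + 1413/5 = (-12 - 1*(-⅓)) + 1413/5 = (-12 + ⅓) + 1413/5 = -35/3 + 1413/5 = 4064/15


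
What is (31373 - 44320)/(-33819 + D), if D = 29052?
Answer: 12947/4767 ≈ 2.7160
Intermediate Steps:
(31373 - 44320)/(-33819 + D) = (31373 - 44320)/(-33819 + 29052) = -12947/(-4767) = -12947*(-1/4767) = 12947/4767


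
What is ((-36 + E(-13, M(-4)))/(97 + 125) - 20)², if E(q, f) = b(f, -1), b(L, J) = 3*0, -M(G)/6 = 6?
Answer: 556516/1369 ≈ 406.51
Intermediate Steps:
M(G) = -36 (M(G) = -6*6 = -36)
b(L, J) = 0
E(q, f) = 0
((-36 + E(-13, M(-4)))/(97 + 125) - 20)² = ((-36 + 0)/(97 + 125) - 20)² = (-36/222 - 20)² = (-36*1/222 - 20)² = (-6/37 - 20)² = (-746/37)² = 556516/1369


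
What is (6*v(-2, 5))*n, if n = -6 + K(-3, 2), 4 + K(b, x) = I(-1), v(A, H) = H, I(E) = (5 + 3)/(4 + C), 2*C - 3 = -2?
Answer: -740/3 ≈ -246.67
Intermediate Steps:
C = ½ (C = 3/2 + (½)*(-2) = 3/2 - 1 = ½ ≈ 0.50000)
I(E) = 16/9 (I(E) = (5 + 3)/(4 + ½) = 8/(9/2) = 8*(2/9) = 16/9)
K(b, x) = -20/9 (K(b, x) = -4 + 16/9 = -20/9)
n = -74/9 (n = -6 - 20/9 = -74/9 ≈ -8.2222)
(6*v(-2, 5))*n = (6*5)*(-74/9) = 30*(-74/9) = -740/3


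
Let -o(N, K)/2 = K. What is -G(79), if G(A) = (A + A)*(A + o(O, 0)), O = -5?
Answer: -12482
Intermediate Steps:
o(N, K) = -2*K
G(A) = 2*A² (G(A) = (A + A)*(A - 2*0) = (2*A)*(A + 0) = (2*A)*A = 2*A²)
-G(79) = -2*79² = -2*6241 = -1*12482 = -12482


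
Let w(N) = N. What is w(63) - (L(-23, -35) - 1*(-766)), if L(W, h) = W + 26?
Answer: -706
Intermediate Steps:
L(W, h) = 26 + W
w(63) - (L(-23, -35) - 1*(-766)) = 63 - ((26 - 23) - 1*(-766)) = 63 - (3 + 766) = 63 - 1*769 = 63 - 769 = -706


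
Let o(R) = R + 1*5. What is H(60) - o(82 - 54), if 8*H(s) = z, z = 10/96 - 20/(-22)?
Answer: -138857/4224 ≈ -32.873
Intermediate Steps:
z = 535/528 (z = 10*(1/96) - 20*(-1/22) = 5/48 + 10/11 = 535/528 ≈ 1.0133)
H(s) = 535/4224 (H(s) = (⅛)*(535/528) = 535/4224)
o(R) = 5 + R (o(R) = R + 5 = 5 + R)
H(60) - o(82 - 54) = 535/4224 - (5 + (82 - 54)) = 535/4224 - (5 + 28) = 535/4224 - 1*33 = 535/4224 - 33 = -138857/4224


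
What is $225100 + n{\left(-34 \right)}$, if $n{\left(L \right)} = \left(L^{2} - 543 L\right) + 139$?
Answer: $244857$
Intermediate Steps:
$n{\left(L \right)} = 139 + L^{2} - 543 L$
$225100 + n{\left(-34 \right)} = 225100 + \left(139 + \left(-34\right)^{2} - -18462\right) = 225100 + \left(139 + 1156 + 18462\right) = 225100 + 19757 = 244857$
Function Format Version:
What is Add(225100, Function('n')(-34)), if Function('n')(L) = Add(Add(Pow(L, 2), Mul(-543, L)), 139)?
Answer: 244857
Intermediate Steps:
Function('n')(L) = Add(139, Pow(L, 2), Mul(-543, L))
Add(225100, Function('n')(-34)) = Add(225100, Add(139, Pow(-34, 2), Mul(-543, -34))) = Add(225100, Add(139, 1156, 18462)) = Add(225100, 19757) = 244857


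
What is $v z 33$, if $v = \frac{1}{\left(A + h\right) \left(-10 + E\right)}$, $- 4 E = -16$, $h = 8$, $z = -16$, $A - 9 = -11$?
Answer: $\frac{44}{3} \approx 14.667$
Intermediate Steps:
$A = -2$ ($A = 9 - 11 = -2$)
$E = 4$ ($E = \left(- \frac{1}{4}\right) \left(-16\right) = 4$)
$v = - \frac{1}{36}$ ($v = \frac{1}{\left(-2 + 8\right) \left(-10 + 4\right)} = \frac{1}{6 \left(-6\right)} = \frac{1}{-36} = - \frac{1}{36} \approx -0.027778$)
$v z 33 = \left(- \frac{1}{36}\right) \left(-16\right) 33 = \frac{4}{9} \cdot 33 = \frac{44}{3}$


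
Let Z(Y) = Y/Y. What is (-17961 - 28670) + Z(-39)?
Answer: -46630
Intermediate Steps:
Z(Y) = 1
(-17961 - 28670) + Z(-39) = (-17961 - 28670) + 1 = -46631 + 1 = -46630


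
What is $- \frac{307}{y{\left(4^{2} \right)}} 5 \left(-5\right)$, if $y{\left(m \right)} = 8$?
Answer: $\frac{7675}{8} \approx 959.38$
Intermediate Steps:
$- \frac{307}{y{\left(4^{2} \right)}} 5 \left(-5\right) = - \frac{307}{8} \cdot 5 \left(-5\right) = \left(-307\right) \frac{1}{8} \left(-25\right) = \left(- \frac{307}{8}\right) \left(-25\right) = \frac{7675}{8}$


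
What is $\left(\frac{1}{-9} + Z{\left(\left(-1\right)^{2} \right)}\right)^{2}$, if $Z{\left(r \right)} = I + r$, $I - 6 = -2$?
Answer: $\frac{1936}{81} \approx 23.901$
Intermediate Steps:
$I = 4$ ($I = 6 - 2 = 4$)
$Z{\left(r \right)} = 4 + r$
$\left(\frac{1}{-9} + Z{\left(\left(-1\right)^{2} \right)}\right)^{2} = \left(\frac{1}{-9} + \left(4 + \left(-1\right)^{2}\right)\right)^{2} = \left(- \frac{1}{9} + \left(4 + 1\right)\right)^{2} = \left(- \frac{1}{9} + 5\right)^{2} = \left(\frac{44}{9}\right)^{2} = \frac{1936}{81}$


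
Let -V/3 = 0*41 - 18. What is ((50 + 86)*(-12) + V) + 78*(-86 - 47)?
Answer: -11952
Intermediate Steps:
V = 54 (V = -3*(0*41 - 18) = -3*(0 - 18) = -3*(-18) = 54)
((50 + 86)*(-12) + V) + 78*(-86 - 47) = ((50 + 86)*(-12) + 54) + 78*(-86 - 47) = (136*(-12) + 54) + 78*(-133) = (-1632 + 54) - 10374 = -1578 - 10374 = -11952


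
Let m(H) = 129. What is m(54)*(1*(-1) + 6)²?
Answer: 3225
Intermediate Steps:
m(54)*(1*(-1) + 6)² = 129*(1*(-1) + 6)² = 129*(-1 + 6)² = 129*5² = 129*25 = 3225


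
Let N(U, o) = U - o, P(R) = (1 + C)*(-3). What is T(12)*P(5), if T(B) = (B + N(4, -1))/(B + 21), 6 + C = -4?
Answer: 153/11 ≈ 13.909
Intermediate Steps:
C = -10 (C = -6 - 4 = -10)
P(R) = 27 (P(R) = (1 - 10)*(-3) = -9*(-3) = 27)
T(B) = (5 + B)/(21 + B) (T(B) = (B + (4 - 1*(-1)))/(B + 21) = (B + (4 + 1))/(21 + B) = (B + 5)/(21 + B) = (5 + B)/(21 + B))
T(12)*P(5) = ((5 + 12)/(21 + 12))*27 = (17/33)*27 = 153/11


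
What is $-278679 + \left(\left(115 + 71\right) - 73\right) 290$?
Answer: $-245909$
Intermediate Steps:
$-278679 + \left(\left(115 + 71\right) - 73\right) 290 = -278679 + \left(186 - 73\right) 290 = -278679 + 113 \cdot 290 = -278679 + 32770 = -245909$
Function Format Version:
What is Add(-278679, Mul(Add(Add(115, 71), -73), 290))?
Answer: -245909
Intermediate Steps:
Add(-278679, Mul(Add(Add(115, 71), -73), 290)) = Add(-278679, Mul(Add(186, -73), 290)) = Add(-278679, Mul(113, 290)) = Add(-278679, 32770) = -245909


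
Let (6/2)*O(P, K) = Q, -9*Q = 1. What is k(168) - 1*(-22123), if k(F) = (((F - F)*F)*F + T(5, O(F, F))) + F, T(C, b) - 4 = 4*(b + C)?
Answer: 602501/27 ≈ 22315.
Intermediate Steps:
Q = -⅑ (Q = -⅑*1 = -⅑ ≈ -0.11111)
O(P, K) = -1/27 (O(P, K) = (⅓)*(-⅑) = -1/27)
T(C, b) = 4 + 4*C + 4*b (T(C, b) = 4 + 4*(b + C) = 4 + 4*(C + b) = 4 + (4*C + 4*b) = 4 + 4*C + 4*b)
k(F) = 644/27 + F (k(F) = (((F - F)*F)*F + (4 + 4*5 + 4*(-1/27))) + F = ((0*F)*F + (4 + 20 - 4/27)) + F = (0*F + 644/27) + F = (0 + 644/27) + F = 644/27 + F)
k(168) - 1*(-22123) = (644/27 + 168) - 1*(-22123) = 5180/27 + 22123 = 602501/27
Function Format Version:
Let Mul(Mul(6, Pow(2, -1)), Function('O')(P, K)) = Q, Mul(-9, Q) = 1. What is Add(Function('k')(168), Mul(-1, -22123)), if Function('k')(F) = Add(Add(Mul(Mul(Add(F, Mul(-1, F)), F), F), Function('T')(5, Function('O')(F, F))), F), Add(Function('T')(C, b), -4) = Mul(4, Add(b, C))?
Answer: Rational(602501, 27) ≈ 22315.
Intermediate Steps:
Q = Rational(-1, 9) (Q = Mul(Rational(-1, 9), 1) = Rational(-1, 9) ≈ -0.11111)
Function('O')(P, K) = Rational(-1, 27) (Function('O')(P, K) = Mul(Rational(1, 3), Rational(-1, 9)) = Rational(-1, 27))
Function('T')(C, b) = Add(4, Mul(4, C), Mul(4, b)) (Function('T')(C, b) = Add(4, Mul(4, Add(b, C))) = Add(4, Mul(4, Add(C, b))) = Add(4, Add(Mul(4, C), Mul(4, b))) = Add(4, Mul(4, C), Mul(4, b)))
Function('k')(F) = Add(Rational(644, 27), F) (Function('k')(F) = Add(Add(Mul(Mul(Add(F, Mul(-1, F)), F), F), Add(4, Mul(4, 5), Mul(4, Rational(-1, 27)))), F) = Add(Add(Mul(Mul(0, F), F), Add(4, 20, Rational(-4, 27))), F) = Add(Add(Mul(0, F), Rational(644, 27)), F) = Add(Add(0, Rational(644, 27)), F) = Add(Rational(644, 27), F))
Add(Function('k')(168), Mul(-1, -22123)) = Add(Add(Rational(644, 27), 168), Mul(-1, -22123)) = Add(Rational(5180, 27), 22123) = Rational(602501, 27)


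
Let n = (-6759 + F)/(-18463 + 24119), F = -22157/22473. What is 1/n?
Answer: -4539546/5425613 ≈ -0.83669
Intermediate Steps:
F = -22157/22473 (F = -22157*1/22473 = -22157/22473 ≈ -0.98594)
n = -5425613/4539546 (n = (-6759 - 22157/22473)/(-18463 + 24119) = -151917164/22473/5656 = -151917164/22473*1/5656 = -5425613/4539546 ≈ -1.1952)
1/n = 1/(-5425613/4539546) = -4539546/5425613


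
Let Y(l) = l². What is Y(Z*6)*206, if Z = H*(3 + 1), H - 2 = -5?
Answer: 1067904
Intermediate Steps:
H = -3 (H = 2 - 5 = -3)
Z = -12 (Z = -3*(3 + 1) = -3*4 = -12)
Y(Z*6)*206 = (-12*6)²*206 = (-72)²*206 = 5184*206 = 1067904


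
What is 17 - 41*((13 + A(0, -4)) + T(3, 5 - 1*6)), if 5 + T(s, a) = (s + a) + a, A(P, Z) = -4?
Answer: -188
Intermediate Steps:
T(s, a) = -5 + s + 2*a (T(s, a) = -5 + ((s + a) + a) = -5 + ((a + s) + a) = -5 + (s + 2*a) = -5 + s + 2*a)
17 - 41*((13 + A(0, -4)) + T(3, 5 - 1*6)) = 17 - 41*((13 - 4) + (-5 + 3 + 2*(5 - 1*6))) = 17 - 41*(9 + (-5 + 3 + 2*(5 - 6))) = 17 - 41*(9 + (-5 + 3 + 2*(-1))) = 17 - 41*(9 + (-5 + 3 - 2)) = 17 - 41*(9 - 4) = 17 - 41*5 = 17 - 205 = -188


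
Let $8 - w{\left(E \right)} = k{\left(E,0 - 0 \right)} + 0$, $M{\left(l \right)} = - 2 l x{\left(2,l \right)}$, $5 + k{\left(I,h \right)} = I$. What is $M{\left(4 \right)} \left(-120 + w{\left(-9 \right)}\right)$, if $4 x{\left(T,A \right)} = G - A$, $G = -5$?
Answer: $-1764$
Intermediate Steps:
$k{\left(I,h \right)} = -5 + I$
$x{\left(T,A \right)} = - \frac{5}{4} - \frac{A}{4}$ ($x{\left(T,A \right)} = \frac{-5 - A}{4} = - \frac{5}{4} - \frac{A}{4}$)
$M{\left(l \right)} = - 2 l \left(- \frac{5}{4} - \frac{l}{4}\right)$
$w{\left(E \right)} = 13 - E$ ($w{\left(E \right)} = 8 - \left(\left(-5 + E\right) + 0\right) = 8 - \left(-5 + E\right) = 13 - E$)
$M{\left(4 \right)} \left(-120 + w{\left(-9 \right)}\right) = \frac{1}{2} \cdot 4 \left(5 + 4\right) \left(-120 + \left(13 - -9\right)\right) = \frac{1}{2} \cdot 4 \cdot 9 \left(-120 + \left(13 + 9\right)\right) = 18 \left(-120 + 22\right) = 18 \left(-98\right) = -1764$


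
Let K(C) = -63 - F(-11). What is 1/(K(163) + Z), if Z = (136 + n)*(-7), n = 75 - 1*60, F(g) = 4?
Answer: -1/1124 ≈ -0.00088968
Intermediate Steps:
n = 15 (n = 75 - 60 = 15)
Z = -1057 (Z = (136 + 15)*(-7) = 151*(-7) = -1057)
K(C) = -67 (K(C) = -63 - 1*4 = -63 - 4 = -67)
1/(K(163) + Z) = 1/(-67 - 1057) = 1/(-1124) = -1/1124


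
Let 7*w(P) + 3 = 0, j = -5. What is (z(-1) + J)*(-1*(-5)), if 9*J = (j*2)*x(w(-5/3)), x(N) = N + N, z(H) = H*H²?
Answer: -5/21 ≈ -0.23810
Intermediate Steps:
z(H) = H³
w(P) = -3/7 (w(P) = -3/7 + (⅐)*0 = -3/7 + 0 = -3/7)
x(N) = 2*N
J = 20/21 (J = ((-5*2)*(2*(-3/7)))/9 = (-10*(-6/7))/9 = (⅑)*(60/7) = 20/21 ≈ 0.95238)
(z(-1) + J)*(-1*(-5)) = ((-1)³ + 20/21)*(-1*(-5)) = (-1 + 20/21)*5 = -1/21*5 = -5/21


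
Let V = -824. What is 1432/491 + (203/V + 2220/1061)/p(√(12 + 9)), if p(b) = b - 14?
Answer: 14856902173/5365795300 - 1613897*√21/152996200 ≈ 2.7205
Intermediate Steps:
p(b) = -14 + b
1432/491 + (203/V + 2220/1061)/p(√(12 + 9)) = 1432/491 + (203/(-824) + 2220/1061)/(-14 + √(12 + 9)) = 1432*(1/491) + (203*(-1/824) + 2220*(1/1061))/(-14 + √21) = 1432/491 + (-203/824 + 2220/1061)/(-14 + √21) = 1432/491 + 1613897/(874264*(-14 + √21))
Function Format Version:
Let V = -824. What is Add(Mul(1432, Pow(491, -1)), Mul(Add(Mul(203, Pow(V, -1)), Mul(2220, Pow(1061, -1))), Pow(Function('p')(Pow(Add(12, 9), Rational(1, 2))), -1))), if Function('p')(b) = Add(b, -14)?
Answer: Add(Rational(14856902173, 5365795300), Mul(Rational(-1613897, 152996200), Pow(21, Rational(1, 2)))) ≈ 2.7205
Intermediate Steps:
Function('p')(b) = Add(-14, b)
Add(Mul(1432, Pow(491, -1)), Mul(Add(Mul(203, Pow(V, -1)), Mul(2220, Pow(1061, -1))), Pow(Function('p')(Pow(Add(12, 9), Rational(1, 2))), -1))) = Add(Mul(1432, Pow(491, -1)), Mul(Add(Mul(203, Pow(-824, -1)), Mul(2220, Pow(1061, -1))), Pow(Add(-14, Pow(Add(12, 9), Rational(1, 2))), -1))) = Add(Mul(1432, Rational(1, 491)), Mul(Add(Mul(203, Rational(-1, 824)), Mul(2220, Rational(1, 1061))), Pow(Add(-14, Pow(21, Rational(1, 2))), -1))) = Add(Rational(1432, 491), Mul(Add(Rational(-203, 824), Rational(2220, 1061)), Pow(Add(-14, Pow(21, Rational(1, 2))), -1))) = Add(Rational(1432, 491), Mul(Rational(1613897, 874264), Pow(Add(-14, Pow(21, Rational(1, 2))), -1)))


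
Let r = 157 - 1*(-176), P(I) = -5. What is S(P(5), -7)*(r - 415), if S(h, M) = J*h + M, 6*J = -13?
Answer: -943/3 ≈ -314.33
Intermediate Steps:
J = -13/6 (J = (1/6)*(-13) = -13/6 ≈ -2.1667)
S(h, M) = M - 13*h/6 (S(h, M) = -13*h/6 + M = M - 13*h/6)
r = 333 (r = 157 + 176 = 333)
S(P(5), -7)*(r - 415) = (-7 - 13/6*(-5))*(333 - 415) = (-7 + 65/6)*(-82) = (23/6)*(-82) = -943/3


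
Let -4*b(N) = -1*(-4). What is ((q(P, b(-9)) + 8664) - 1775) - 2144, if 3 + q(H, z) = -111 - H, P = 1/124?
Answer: 574243/124 ≈ 4631.0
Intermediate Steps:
P = 1/124 ≈ 0.0080645
b(N) = -1 (b(N) = -(-1)*(-4)/4 = -1/4*4 = -1)
q(H, z) = -114 - H (q(H, z) = -3 + (-111 - H) = -114 - H)
((q(P, b(-9)) + 8664) - 1775) - 2144 = (((-114 - 1*1/124) + 8664) - 1775) - 2144 = (((-114 - 1/124) + 8664) - 1775) - 2144 = ((-14137/124 + 8664) - 1775) - 2144 = (1060199/124 - 1775) - 2144 = 840099/124 - 2144 = 574243/124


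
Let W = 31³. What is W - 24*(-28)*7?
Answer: 34495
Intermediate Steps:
W = 29791
W - 24*(-28)*7 = 29791 - 24*(-28)*7 = 29791 + 672*7 = 29791 + 4704 = 34495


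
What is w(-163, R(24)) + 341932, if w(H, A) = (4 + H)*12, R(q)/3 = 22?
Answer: 340024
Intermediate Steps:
R(q) = 66 (R(q) = 3*22 = 66)
w(H, A) = 48 + 12*H
w(-163, R(24)) + 341932 = (48 + 12*(-163)) + 341932 = (48 - 1956) + 341932 = -1908 + 341932 = 340024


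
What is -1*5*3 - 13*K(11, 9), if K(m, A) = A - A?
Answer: -15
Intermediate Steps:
K(m, A) = 0
-1*5*3 - 13*K(11, 9) = -1*5*3 - 13*0 = -5*3 + 0 = -15 + 0 = -15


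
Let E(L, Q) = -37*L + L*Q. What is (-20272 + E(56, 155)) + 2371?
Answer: -11293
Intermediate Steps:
(-20272 + E(56, 155)) + 2371 = (-20272 + 56*(-37 + 155)) + 2371 = (-20272 + 56*118) + 2371 = (-20272 + 6608) + 2371 = -13664 + 2371 = -11293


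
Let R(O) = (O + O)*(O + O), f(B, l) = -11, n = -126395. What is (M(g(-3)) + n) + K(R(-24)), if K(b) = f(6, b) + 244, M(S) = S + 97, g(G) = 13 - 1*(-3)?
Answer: -126049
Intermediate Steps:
g(G) = 16 (g(G) = 13 + 3 = 16)
R(O) = 4*O² (R(O) = (2*O)*(2*O) = 4*O²)
M(S) = 97 + S
K(b) = 233 (K(b) = -11 + 244 = 233)
(M(g(-3)) + n) + K(R(-24)) = ((97 + 16) - 126395) + 233 = (113 - 126395) + 233 = -126282 + 233 = -126049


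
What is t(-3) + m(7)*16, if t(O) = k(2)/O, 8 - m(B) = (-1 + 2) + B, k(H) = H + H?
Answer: -4/3 ≈ -1.3333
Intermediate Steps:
k(H) = 2*H
m(B) = 7 - B (m(B) = 8 - ((-1 + 2) + B) = 8 - (1 + B) = 8 + (-1 - B) = 7 - B)
t(O) = 4/O (t(O) = (2*2)/O = 4/O)
t(-3) + m(7)*16 = 4/(-3) + (7 - 1*7)*16 = 4*(-1/3) + (7 - 7)*16 = -4/3 + 0*16 = -4/3 + 0 = -4/3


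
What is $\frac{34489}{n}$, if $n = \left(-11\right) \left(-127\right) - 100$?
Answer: $\frac{34489}{1297} \approx 26.591$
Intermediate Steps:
$n = 1297$ ($n = 1397 - 100 = 1297$)
$\frac{34489}{n} = \frac{34489}{1297}$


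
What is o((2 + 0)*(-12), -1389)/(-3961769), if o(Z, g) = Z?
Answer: 24/3961769 ≈ 6.0579e-6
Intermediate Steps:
o((2 + 0)*(-12), -1389)/(-3961769) = ((2 + 0)*(-12))/(-3961769) = (2*(-12))*(-1/3961769) = -24*(-1/3961769) = 24/3961769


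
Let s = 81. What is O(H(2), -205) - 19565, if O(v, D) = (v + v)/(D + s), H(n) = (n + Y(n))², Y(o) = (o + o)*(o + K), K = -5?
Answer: -606565/31 ≈ -19567.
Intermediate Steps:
Y(o) = 2*o*(-5 + o) (Y(o) = (o + o)*(o - 5) = (2*o)*(-5 + o) = 2*o*(-5 + o))
H(n) = (n + 2*n*(-5 + n))²
O(v, D) = 2*v/(81 + D) (O(v, D) = (v + v)/(D + 81) = (2*v)/(81 + D) = 2*v/(81 + D))
O(H(2), -205) - 19565 = 2*(2²*(-9 + 2*2)²)/(81 - 205) - 19565 = 2*(4*(-9 + 4)²)/(-124) - 19565 = 2*(4*(-5)²)*(-1/124) - 19565 = 2*(4*25)*(-1/124) - 19565 = 2*100*(-1/124) - 19565 = -50/31 - 19565 = -606565/31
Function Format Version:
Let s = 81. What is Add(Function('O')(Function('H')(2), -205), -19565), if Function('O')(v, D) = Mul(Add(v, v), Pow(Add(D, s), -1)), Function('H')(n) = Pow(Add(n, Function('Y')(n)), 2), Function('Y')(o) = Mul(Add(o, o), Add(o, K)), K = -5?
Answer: Rational(-606565, 31) ≈ -19567.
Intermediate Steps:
Function('Y')(o) = Mul(2, o, Add(-5, o)) (Function('Y')(o) = Mul(Add(o, o), Add(o, -5)) = Mul(Mul(2, o), Add(-5, o)) = Mul(2, o, Add(-5, o)))
Function('H')(n) = Pow(Add(n, Mul(2, n, Add(-5, n))), 2)
Function('O')(v, D) = Mul(2, v, Pow(Add(81, D), -1)) (Function('O')(v, D) = Mul(Add(v, v), Pow(Add(D, 81), -1)) = Mul(Mul(2, v), Pow(Add(81, D), -1)) = Mul(2, v, Pow(Add(81, D), -1)))
Add(Function('O')(Function('H')(2), -205), -19565) = Add(Mul(2, Mul(Pow(2, 2), Pow(Add(-9, Mul(2, 2)), 2)), Pow(Add(81, -205), -1)), -19565) = Add(Mul(2, Mul(4, Pow(Add(-9, 4), 2)), Pow(-124, -1)), -19565) = Add(Mul(2, Mul(4, Pow(-5, 2)), Rational(-1, 124)), -19565) = Add(Mul(2, Mul(4, 25), Rational(-1, 124)), -19565) = Add(Mul(2, 100, Rational(-1, 124)), -19565) = Add(Rational(-50, 31), -19565) = Rational(-606565, 31)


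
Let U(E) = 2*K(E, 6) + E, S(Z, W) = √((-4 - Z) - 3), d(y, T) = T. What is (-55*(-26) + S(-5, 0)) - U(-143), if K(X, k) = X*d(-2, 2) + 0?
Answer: 2145 + I*√2 ≈ 2145.0 + 1.4142*I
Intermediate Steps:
S(Z, W) = √(-7 - Z)
K(X, k) = 2*X (K(X, k) = X*2 + 0 = 2*X + 0 = 2*X)
U(E) = 5*E (U(E) = 2*(2*E) + E = 4*E + E = 5*E)
(-55*(-26) + S(-5, 0)) - U(-143) = (-55*(-26) + √(-7 - 1*(-5))) - 5*(-143) = (1430 + √(-7 + 5)) - 1*(-715) = (1430 + √(-2)) + 715 = (1430 + I*√2) + 715 = 2145 + I*√2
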